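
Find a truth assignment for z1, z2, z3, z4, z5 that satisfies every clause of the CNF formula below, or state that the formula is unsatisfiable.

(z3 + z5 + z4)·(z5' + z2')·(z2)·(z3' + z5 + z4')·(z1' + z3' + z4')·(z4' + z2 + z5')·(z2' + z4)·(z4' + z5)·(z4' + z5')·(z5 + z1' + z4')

Unit clause (z2) forces z2 = 1.
Unit clause (z5') forces z5 = 0.
Unit clause (z4) forces z4 = 1.
Now (z4') is unsatisfied and unit — conflict.

UNSATISFIABLE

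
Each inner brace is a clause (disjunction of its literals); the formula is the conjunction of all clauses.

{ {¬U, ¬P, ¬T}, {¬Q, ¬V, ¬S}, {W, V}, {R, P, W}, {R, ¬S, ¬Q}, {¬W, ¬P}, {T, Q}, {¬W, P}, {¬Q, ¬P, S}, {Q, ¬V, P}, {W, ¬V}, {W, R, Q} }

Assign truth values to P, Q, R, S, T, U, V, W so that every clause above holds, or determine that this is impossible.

Suppose W = True.
Unit clause (¬P) forces P = False.
That conflicts with the unit clause (P).
That branch fails; take W = False instead.
Unit clause (V) forces V = True.
That conflicts with the unit clause (¬V).
Neither W = True nor W = False works.

UNSATISFIABLE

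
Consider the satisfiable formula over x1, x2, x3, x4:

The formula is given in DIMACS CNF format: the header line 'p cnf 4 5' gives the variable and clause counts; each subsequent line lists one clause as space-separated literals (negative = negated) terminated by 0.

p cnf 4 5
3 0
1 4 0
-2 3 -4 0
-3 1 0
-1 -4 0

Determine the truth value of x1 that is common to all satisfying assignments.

Suppose x1 = False.
From the singleton clause (x3), x3 = True.
That conflicts with the unit clause (¬x3).
So every satisfying assignment has x1 = True.

True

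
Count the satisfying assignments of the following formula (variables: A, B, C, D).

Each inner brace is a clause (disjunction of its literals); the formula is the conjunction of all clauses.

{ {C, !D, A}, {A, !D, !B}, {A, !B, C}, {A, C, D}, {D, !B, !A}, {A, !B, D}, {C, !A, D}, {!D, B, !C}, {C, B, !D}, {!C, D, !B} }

There are 2^4 = 16 truth assignments over (A, B, C, D).
Split on D. With D = true, the clauses containing D are satisfied and !D drops from the rest; 2 of the 2^3 = 8 assignments to the other variables satisfy what remains.
With D = false, by the same count on the reduced clause set, 2 assignments work.
(One model: A=F, B=F, C=T, D=F.)
Total: 2 + 2 = 4.

4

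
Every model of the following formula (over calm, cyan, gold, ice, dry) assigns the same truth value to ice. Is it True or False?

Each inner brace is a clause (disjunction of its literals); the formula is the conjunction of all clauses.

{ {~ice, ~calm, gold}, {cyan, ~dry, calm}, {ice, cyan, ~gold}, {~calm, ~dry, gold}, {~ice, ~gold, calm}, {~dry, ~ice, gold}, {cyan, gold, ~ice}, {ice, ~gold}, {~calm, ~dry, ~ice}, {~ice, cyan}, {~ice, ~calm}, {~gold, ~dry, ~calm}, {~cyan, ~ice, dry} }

Suppose ice = 1.
(cyan) alone gives cyan = 1.
(~calm) alone gives calm = 0.
(~gold) alone gives gold = 0.
(~dry) alone gives dry = 0.
Now (dry) is unsatisfied and unit — conflict.
So every satisfying assignment has ice = False.

False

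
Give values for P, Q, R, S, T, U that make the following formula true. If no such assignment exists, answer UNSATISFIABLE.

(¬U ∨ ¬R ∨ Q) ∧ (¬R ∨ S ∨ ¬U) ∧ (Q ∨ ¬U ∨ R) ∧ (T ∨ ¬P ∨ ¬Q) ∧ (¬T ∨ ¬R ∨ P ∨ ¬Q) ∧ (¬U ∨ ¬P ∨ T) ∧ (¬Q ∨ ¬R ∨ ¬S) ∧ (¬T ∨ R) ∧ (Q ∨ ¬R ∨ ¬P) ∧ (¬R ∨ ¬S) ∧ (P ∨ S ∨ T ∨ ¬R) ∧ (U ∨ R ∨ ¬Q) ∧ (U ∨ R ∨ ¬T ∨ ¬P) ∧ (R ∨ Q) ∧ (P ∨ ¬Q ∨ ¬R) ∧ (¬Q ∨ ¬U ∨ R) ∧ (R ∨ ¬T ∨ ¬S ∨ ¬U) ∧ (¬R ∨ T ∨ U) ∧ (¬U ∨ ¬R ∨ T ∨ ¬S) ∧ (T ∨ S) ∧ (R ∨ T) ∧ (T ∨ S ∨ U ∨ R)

Branch on T: set T = True.
From the singleton clause (R), R = True.
From the singleton clause (¬S), S = False.
From the singleton clause (¬U), U = False.
Branch on P: set P = False.
From the singleton clause (¬Q), Q = False.
All clauses are satisfied.

P: False; Q: False; R: True; S: False; T: True; U: False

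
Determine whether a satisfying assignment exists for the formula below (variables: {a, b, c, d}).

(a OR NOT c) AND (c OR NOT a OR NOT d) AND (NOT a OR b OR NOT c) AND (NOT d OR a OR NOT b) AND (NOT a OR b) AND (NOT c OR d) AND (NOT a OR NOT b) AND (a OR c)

Case a = true:
(b) alone gives b = true.
Now (NOT b) is unsatisfied and unit — conflict.
Undo a and try a = false.
(NOT c) alone gives c = false.
Now (c) is unsatisfied and unit — conflict.
Neither a = true nor a = false works.
No assignment satisfies every clause.

Unsatisfiable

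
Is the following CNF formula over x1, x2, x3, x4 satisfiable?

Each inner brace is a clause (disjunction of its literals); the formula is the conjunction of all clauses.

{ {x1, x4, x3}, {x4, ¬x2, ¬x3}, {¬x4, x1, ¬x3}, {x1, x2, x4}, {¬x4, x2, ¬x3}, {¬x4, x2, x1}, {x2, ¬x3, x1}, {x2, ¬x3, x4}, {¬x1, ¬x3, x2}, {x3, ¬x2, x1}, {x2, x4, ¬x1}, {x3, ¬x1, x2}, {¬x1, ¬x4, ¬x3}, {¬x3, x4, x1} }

Yes

Branch on x1: set x1 = True.
Branch on x3: set x3 = False.
The clause (x2) is unit, so x2 = True.
Every clause is now satisfied; x4 is unconstrained.
A satisfying assignment: x1=True; x2=True; x3=False; x4=True.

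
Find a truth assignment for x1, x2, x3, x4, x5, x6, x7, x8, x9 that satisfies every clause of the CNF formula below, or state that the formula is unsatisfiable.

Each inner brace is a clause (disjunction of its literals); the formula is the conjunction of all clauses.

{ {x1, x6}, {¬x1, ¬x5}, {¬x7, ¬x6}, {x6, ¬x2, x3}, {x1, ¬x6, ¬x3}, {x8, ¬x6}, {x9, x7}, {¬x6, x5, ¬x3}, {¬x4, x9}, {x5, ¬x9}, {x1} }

(x1) alone gives x1 = True.
(¬x5) alone gives x5 = False.
(¬x9) alone gives x9 = False.
(x7) alone gives x7 = True.
(¬x6) alone gives x6 = False.
(¬x4) alone gives x4 = False.
Suppose x2 = False.
All clauses hold; x3, x8 can take either value.

x1 ↦ True,  x2 ↦ False,  x3 ↦ False,  x4 ↦ False,  x5 ↦ False,  x6 ↦ False,  x7 ↦ True,  x8 ↦ True,  x9 ↦ False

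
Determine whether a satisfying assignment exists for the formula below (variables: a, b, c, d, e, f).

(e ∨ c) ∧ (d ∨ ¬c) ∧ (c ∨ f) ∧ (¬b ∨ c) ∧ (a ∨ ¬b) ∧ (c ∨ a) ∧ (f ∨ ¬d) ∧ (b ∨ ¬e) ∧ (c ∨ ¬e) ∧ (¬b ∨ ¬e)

Yes

Branch on e: set e = False.
Unit clause (c) forces c = True.
Unit clause (d) forces d = True.
Unit clause (f) forces f = True.
Branch on a: set a = True.
Every clause is now satisfied; b is unconstrained.
A satisfying assignment: a ↦ True,  b ↦ False,  c ↦ True,  d ↦ True,  e ↦ False,  f ↦ True.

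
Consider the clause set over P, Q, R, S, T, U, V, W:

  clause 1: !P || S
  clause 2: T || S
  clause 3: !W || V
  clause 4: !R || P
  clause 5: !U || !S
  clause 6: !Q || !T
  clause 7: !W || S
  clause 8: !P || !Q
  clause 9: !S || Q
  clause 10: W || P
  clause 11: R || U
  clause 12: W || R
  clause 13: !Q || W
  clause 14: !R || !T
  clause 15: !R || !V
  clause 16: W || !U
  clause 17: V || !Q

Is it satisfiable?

Unsatisfiable

Suppose P = false.
The clause (!R) is unit, so R = false.
The clause (W) is unit, so W = true.
The clause (V) is unit, so V = true.
The clause (S) is unit, so S = true.
The clause (!U) is unit, so U = false.
But (U) is also a unit clause — contradiction.
That branch fails; take P = true instead.
The clause (S) is unit, so S = true.
The clause (!U) is unit, so U = false.
The clause (!Q) is unit, so Q = false.
But (Q) is also a unit clause — contradiction.
Neither P = true nor P = false works.
No assignment satisfies every clause.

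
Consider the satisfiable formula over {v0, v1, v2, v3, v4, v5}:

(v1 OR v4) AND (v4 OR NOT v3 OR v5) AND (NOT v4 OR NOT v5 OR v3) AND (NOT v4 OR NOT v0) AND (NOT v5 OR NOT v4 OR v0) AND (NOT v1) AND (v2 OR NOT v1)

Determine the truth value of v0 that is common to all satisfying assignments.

Suppose v0 = true.
The clause (NOT v4) is unit, so v4 = false.
The clause (v1) is unit, so v1 = true.
That conflicts with the unit clause (NOT v1).
So every satisfying assignment has v0 = False.

False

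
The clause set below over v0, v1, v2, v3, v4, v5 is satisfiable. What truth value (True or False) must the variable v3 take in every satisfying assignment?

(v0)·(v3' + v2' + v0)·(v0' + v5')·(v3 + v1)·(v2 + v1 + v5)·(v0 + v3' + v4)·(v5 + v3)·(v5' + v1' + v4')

Suppose v3 = 0.
(v0) alone gives v0 = 1.
(v5') alone gives v5 = 0.
Now (v5) is unsatisfied and unit — conflict.
So every satisfying assignment has v3 = True.

True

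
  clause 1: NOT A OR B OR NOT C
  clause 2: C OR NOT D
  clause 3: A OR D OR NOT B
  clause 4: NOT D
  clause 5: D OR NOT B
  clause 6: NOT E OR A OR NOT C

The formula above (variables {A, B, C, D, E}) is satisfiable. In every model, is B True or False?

Suppose B = true.
From the singleton clause (NOT D), D = false.
That conflicts with the unit clause (D).
So every satisfying assignment has B = False.

False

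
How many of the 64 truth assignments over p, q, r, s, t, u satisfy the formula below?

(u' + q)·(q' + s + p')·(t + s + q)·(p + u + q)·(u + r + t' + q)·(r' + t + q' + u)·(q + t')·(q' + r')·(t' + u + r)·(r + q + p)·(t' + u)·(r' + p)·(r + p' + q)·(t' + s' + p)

9

There are 2^6 = 64 truth assignments over (p, q, r, s, t, u).
Split on p. With p = 1, the clauses containing p are satisfied and p' drops from the rest; 4 of the 2^5 = 32 assignments to the other variables satisfy what remains.
With p = 0, by the same count on the reduced clause set, 5 assignments work.
(One model: p=F, q=T, r=F, s=F, t=F, u=F.)
Total: 4 + 5 = 9.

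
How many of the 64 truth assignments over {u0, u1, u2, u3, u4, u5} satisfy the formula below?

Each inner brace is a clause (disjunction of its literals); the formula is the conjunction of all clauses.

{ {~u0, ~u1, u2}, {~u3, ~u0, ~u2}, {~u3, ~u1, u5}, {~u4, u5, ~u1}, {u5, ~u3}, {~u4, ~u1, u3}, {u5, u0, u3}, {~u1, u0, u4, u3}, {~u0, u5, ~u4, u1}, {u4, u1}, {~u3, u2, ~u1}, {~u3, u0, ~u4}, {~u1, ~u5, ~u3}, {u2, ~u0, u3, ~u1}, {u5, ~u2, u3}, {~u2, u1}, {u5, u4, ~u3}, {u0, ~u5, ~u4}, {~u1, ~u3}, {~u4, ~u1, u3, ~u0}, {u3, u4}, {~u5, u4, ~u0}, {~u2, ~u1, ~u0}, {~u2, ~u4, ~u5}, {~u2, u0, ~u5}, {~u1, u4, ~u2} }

There are 2^6 = 64 truth assignments over (u0, u1, u2, u3, u4, u5).
Split on u4. With u4 = 1, the clauses containing u4 are satisfied and ~u4 drops from the rest; 2 of the 2^5 = 32 assignments to the other variables satisfy what remains.
With u4 = 0, by the same count on the reduced clause set, 0 assignments work.
(One model: u0=T, u1=F, u2=F, u3=F, u4=T, u5=T.)
Total: 2 + 0 = 2.

2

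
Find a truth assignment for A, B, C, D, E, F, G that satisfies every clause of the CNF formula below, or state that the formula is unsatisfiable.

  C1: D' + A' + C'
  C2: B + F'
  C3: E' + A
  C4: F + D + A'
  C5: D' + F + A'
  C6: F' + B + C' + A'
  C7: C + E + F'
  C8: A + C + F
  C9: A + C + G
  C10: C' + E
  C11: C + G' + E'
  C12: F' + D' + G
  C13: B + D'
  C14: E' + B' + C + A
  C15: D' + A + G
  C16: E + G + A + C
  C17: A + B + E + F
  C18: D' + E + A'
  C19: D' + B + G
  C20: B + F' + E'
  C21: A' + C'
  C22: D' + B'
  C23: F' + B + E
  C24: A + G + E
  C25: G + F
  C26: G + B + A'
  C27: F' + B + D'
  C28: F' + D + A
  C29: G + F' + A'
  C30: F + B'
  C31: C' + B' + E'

Case B = 1:
The clause (D') is unit, so D = 0.
The clause (F) is unit, so F = 1.
The clause (A) is unit, so A = 1.
The clause (C') is unit, so C = 0.
The clause (E) is unit, so E = 1.
The clause (G') is unit, so G = 0.
That conflicts with the unit clause (G).
That branch fails; take B = 0 instead.
The clause (F') is unit, so F = 0.
The clause (D') is unit, so D = 0.
The clause (A') is unit, so A = 0.
The clause (E') is unit, so E = 0.
That conflicts with the unit clause (E).
Both values of B lead to a conflict.

UNSATISFIABLE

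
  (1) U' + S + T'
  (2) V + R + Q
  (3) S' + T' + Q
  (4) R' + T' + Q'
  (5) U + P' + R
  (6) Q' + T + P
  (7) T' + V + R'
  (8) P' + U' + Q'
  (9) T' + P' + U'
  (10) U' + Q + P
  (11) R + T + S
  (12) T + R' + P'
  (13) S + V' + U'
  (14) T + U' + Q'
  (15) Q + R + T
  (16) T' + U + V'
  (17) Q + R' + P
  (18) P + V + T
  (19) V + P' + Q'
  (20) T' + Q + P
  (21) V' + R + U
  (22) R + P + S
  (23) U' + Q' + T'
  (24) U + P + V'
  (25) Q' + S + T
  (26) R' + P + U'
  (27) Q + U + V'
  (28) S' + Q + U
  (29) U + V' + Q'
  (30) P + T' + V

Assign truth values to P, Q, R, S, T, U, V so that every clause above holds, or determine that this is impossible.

Case U = 0:
Case P = 0:
Unit clause (V') forces V = 0.
Unit clause (T) forces T = 1.
But (T') is also a unit clause — contradiction.
That branch fails; take P = 1 instead.
Unit clause (R) forces R = 1.
Unit clause (T) forces T = 1.
Unit clause (Q') forces Q = 0.
Unit clause (S') forces S = 0.
Unit clause (V) forces V = 1.
But (V') is also a unit clause — contradiction.
Both values of P lead to a conflict.
That branch fails; take U = 1 instead.
Case S = 1:
Case T = 0:
Unit clause (Q') forces Q = 0.
Unit clause (P) forces P = 1.
Unit clause (R') forces R = 0.
But (R) is also a unit clause — contradiction.
That branch fails; take T = 1 instead.
Unit clause (Q) forces Q = 1.
But (Q') is also a unit clause — contradiction.
Both values of T lead to a conflict.
That branch fails; take S = 0 instead.
Unit clause (T') forces T = 0.
Unit clause (R) forces R = 1.
Unit clause (P') forces P = 0.
But (P) is also a unit clause — contradiction.
Both values of S lead to a conflict.
Both values of U lead to a conflict.

UNSATISFIABLE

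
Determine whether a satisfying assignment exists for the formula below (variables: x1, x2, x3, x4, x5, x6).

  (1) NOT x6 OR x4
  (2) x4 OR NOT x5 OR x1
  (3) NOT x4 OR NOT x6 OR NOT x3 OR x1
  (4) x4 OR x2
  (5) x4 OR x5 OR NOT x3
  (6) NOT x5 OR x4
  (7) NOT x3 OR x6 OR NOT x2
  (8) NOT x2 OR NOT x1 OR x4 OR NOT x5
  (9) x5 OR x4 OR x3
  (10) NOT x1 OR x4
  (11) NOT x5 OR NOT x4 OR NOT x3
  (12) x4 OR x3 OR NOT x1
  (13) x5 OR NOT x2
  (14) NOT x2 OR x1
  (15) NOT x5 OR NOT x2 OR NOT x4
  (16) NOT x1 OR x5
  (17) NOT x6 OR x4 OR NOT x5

Yes

Suppose x6 = false.
Suppose x4 = true.
Suppose x3 = true.
The clause (NOT x2) is unit, so x2 = false.
The clause (NOT x5) is unit, so x5 = false.
The clause (NOT x1) is unit, so x1 = false.
All clauses are satisfied.
A satisfying assignment: x1 ↦ false, x2 ↦ false, x3 ↦ true, x4 ↦ true, x5 ↦ false, x6 ↦ false.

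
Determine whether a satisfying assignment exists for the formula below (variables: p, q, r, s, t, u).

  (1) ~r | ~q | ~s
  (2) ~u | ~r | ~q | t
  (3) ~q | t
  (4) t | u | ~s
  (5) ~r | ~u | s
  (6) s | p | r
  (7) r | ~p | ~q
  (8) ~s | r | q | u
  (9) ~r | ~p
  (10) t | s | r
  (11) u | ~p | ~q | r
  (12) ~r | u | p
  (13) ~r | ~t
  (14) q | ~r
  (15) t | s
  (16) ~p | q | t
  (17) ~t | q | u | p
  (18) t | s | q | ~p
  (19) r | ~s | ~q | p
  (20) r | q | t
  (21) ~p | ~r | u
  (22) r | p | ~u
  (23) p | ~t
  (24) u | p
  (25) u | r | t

Suppose q = 0.
Unit clause (~r) forces r = 0.
Unit clause (t) forces t = 1.
Unit clause (p) forces p = 1.
Suppose s = 1.
Unit clause (u) forces u = 1.
All clauses are satisfied.
A satisfying assignment: p: 1; q: 0; r: 0; s: 1; t: 1; u: 1.

Yes, satisfiable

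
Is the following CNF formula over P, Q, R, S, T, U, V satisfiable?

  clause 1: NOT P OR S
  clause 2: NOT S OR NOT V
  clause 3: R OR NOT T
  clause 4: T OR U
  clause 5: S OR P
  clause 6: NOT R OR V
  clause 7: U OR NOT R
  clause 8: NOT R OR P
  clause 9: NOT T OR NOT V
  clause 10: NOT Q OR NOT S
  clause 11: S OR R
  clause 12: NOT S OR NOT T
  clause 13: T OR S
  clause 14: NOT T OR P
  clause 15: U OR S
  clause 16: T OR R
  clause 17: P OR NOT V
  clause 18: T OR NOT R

No, unsatisfiable

Suppose P = false.
The clause (S) is unit, so S = true.
The clause (NOT V) is unit, so V = false.
The clause (NOT R) is unit, so R = false.
The clause (NOT T) is unit, so T = false.
Now (T) is unsatisfied and unit — conflict.
That branch fails; take P = true instead.
The clause (S) is unit, so S = true.
The clause (NOT V) is unit, so V = false.
The clause (NOT R) is unit, so R = false.
The clause (NOT T) is unit, so T = false.
Now (T) is unsatisfied and unit — conflict.
Both values of P lead to a conflict.
No assignment satisfies every clause.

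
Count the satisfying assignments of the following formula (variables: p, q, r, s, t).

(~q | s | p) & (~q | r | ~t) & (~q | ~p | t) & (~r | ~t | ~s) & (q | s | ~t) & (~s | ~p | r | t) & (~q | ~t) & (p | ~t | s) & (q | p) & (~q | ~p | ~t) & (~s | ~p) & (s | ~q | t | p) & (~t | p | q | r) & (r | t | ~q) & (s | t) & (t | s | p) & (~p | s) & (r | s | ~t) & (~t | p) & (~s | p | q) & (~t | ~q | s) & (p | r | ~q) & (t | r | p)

1

There are 2^5 = 32 truth assignments over (p, q, r, s, t).
Split on q. With q = 1, the clauses containing q are satisfied and ~q drops from the rest; 1 of the 2^4 = 16 assignments to the other variables satisfy what remains.
With q = 0, by the same count on the reduced clause set, 0 assignments work.
Total: 1 + 0 = 1.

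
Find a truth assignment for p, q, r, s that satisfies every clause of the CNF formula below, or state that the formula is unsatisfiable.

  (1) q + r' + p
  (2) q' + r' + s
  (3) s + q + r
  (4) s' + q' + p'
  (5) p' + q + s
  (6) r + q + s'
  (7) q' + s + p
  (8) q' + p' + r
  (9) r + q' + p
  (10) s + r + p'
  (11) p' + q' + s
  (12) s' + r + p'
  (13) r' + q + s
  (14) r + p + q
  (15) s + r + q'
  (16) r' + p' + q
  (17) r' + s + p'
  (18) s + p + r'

p=0; q=1; r=1; s=1

Suppose q = 1.
Suppose r = 1.
From the singleton clause (s), s = 1.
From the singleton clause (p'), p = 0.
All clauses are satisfied.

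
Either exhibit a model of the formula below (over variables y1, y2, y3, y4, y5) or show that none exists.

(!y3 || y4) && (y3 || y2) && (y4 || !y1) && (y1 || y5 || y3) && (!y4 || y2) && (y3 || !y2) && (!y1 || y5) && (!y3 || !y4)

Suppose y3 = false.
(y2) alone gives y2 = true.
Now (!y2) is unsatisfied and unit — conflict.
Backtrack on y3: now try y3 = true.
(y4) alone gives y4 = true.
Now (!y4) is unsatisfied and unit — conflict.
Both values of y3 lead to a conflict.

UNSATISFIABLE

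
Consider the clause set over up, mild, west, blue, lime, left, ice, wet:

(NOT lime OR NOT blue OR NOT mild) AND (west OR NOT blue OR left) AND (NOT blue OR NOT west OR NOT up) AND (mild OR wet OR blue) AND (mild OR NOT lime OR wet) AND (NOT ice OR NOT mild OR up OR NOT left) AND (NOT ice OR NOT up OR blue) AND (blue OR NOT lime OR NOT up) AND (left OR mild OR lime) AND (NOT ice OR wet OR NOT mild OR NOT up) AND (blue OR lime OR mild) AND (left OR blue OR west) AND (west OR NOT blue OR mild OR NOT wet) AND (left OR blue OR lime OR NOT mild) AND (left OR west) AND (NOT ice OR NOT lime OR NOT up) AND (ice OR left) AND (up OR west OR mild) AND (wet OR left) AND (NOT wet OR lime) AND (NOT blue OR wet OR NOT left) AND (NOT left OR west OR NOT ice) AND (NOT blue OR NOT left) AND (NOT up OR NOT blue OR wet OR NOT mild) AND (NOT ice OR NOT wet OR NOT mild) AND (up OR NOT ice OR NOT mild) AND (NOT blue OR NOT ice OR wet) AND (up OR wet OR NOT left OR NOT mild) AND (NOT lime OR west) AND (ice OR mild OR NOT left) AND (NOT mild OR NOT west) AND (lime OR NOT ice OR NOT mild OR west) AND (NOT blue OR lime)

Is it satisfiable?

Satisfiable

Suppose left = true.
(NOT blue) alone gives blue = false.
Suppose mild = false.
(wet) alone gives wet = true.
(lime) alone gives lime = true.
(NOT up) alone gives up = false.
(west) alone gives west = true.
(ice) alone gives ice = true.
All clauses are satisfied.
A satisfying assignment: up: false,  mild: false,  west: true,  blue: false,  lime: true,  left: true,  ice: true,  wet: true.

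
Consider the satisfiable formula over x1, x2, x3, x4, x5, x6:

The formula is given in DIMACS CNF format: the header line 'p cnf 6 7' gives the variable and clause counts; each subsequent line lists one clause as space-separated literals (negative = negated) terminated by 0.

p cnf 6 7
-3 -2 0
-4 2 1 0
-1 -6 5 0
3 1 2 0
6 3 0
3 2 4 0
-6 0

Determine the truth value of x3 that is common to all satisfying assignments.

Suppose x3 = False.
The clause (x6) is unit, so x6 = True.
But (¬x6) is also a unit clause — contradiction.
So every satisfying assignment has x3 = True.

True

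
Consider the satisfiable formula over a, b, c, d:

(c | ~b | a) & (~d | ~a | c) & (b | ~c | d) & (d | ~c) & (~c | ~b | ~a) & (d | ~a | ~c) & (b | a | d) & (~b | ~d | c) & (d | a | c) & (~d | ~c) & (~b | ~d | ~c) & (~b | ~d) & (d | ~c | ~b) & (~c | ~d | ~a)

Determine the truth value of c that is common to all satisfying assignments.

False

Suppose c = 1.
Unit clause (d) forces d = 1.
That conflicts with the unit clause (~d).
So every satisfying assignment has c = False.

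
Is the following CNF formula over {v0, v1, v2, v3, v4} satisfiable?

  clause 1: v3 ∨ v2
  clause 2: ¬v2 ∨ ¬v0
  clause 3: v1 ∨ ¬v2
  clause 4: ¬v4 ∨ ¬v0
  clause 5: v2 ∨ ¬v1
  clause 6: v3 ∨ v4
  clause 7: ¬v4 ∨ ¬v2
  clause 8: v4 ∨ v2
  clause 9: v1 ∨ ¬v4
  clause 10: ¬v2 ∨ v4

No, unsatisfiable

Branch on v3: set v3 = True.
Branch on v2: set v2 = False.
The clause (¬v1) is unit, so v1 = False.
The clause (v4) is unit, so v4 = True.
But (¬v4) is also a unit clause — contradiction.
Undo v2 and try v2 = True.
The clause (¬v0) is unit, so v0 = False.
The clause (v1) is unit, so v1 = True.
The clause (¬v4) is unit, so v4 = False.
But (v4) is also a unit clause — contradiction.
Either choice for v2 ends in contradiction.
Undo v3 and try v3 = False.
The clause (v2) is unit, so v2 = True.
The clause (¬v0) is unit, so v0 = False.
The clause (v1) is unit, so v1 = True.
The clause (v4) is unit, so v4 = True.
But (¬v4) is also a unit clause — contradiction.
Either choice for v3 ends in contradiction.
No assignment satisfies every clause.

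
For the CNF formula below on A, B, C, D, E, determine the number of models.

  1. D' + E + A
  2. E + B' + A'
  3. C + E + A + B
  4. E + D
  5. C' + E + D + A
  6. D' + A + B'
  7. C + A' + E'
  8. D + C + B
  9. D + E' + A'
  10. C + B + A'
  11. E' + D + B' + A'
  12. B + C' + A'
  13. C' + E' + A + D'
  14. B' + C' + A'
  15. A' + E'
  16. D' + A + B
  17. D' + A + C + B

There are 2^5 = 32 truth assignments over (A, B, C, D, E).
Split on E. With E = 1, the clauses containing E are satisfied and E' drops from the rest; 3 of the 2^4 = 16 assignments to the other variables satisfy what remains.
With E = 0, by the same count on the reduced clause set, 0 assignments work.
(One model: A=F, B=F, C=T, D=F, E=T.)
Total: 3 + 0 = 3.

3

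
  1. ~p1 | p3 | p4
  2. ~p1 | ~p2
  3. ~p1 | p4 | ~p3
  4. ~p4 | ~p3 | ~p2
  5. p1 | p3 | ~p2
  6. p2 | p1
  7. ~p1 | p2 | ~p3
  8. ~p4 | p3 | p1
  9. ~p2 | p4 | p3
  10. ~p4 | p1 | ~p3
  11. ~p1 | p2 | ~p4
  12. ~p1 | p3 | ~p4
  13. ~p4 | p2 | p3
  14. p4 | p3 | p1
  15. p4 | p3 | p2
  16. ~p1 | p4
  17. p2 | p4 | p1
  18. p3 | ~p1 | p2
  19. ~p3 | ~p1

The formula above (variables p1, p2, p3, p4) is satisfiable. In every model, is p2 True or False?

True

Suppose p2 = 0.
From the singleton clause (p1), p1 = 1.
From the singleton clause (~p3), p3 = 0.
Now (p3) is unsatisfied and unit — conflict.
So every satisfying assignment has p2 = True.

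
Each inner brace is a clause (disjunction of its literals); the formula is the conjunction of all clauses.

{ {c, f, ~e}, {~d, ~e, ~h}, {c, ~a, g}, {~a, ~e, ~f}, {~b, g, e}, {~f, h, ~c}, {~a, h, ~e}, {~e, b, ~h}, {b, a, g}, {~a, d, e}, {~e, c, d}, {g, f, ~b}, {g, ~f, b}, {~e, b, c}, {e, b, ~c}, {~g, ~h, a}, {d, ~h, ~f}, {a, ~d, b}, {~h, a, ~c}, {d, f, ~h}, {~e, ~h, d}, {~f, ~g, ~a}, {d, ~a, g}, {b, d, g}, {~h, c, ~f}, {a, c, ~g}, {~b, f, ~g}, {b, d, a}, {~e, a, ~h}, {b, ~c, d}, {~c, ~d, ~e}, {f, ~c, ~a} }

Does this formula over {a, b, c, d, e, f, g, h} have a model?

Case c = 0:
Case f = 0:
The clause (~e) is unit, so e = 0.
Case a = 1:
The clause (g) is unit, so g = 1.
The clause (d) is unit, so d = 1.
The clause (~b) is unit, so b = 0.
Every clause is now satisfied; h is unconstrained.
A satisfying assignment: a=1, b=0, c=0, d=1, e=0, f=0, g=1, h=0.

Yes, satisfiable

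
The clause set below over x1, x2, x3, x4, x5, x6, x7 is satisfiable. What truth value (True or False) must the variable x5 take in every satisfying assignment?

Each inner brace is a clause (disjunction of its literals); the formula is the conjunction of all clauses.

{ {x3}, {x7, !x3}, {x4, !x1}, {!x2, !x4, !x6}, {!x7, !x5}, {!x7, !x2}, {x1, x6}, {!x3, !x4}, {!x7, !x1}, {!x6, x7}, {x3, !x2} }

False

Suppose x5 = true.
Unit clause (x3) forces x3 = true.
Unit clause (x7) forces x7 = true.
But (!x7) is also a unit clause — contradiction.
So every satisfying assignment has x5 = False.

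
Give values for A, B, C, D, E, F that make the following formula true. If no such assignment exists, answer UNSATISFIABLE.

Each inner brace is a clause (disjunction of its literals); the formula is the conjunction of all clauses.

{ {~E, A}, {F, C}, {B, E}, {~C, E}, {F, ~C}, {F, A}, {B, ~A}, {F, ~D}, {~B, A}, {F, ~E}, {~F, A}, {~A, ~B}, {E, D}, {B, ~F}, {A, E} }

Case E = 0:
(B) alone gives B = 1.
(~C) alone gives C = 0.
(F) alone gives F = 1.
(A) alone gives A = 1.
But (~A) is also a unit clause — contradiction.
That branch fails; take E = 1 instead.
(A) alone gives A = 1.
(B) alone gives B = 1.
But (~B) is also a unit clause — contradiction.
Either choice for E ends in contradiction.

UNSATISFIABLE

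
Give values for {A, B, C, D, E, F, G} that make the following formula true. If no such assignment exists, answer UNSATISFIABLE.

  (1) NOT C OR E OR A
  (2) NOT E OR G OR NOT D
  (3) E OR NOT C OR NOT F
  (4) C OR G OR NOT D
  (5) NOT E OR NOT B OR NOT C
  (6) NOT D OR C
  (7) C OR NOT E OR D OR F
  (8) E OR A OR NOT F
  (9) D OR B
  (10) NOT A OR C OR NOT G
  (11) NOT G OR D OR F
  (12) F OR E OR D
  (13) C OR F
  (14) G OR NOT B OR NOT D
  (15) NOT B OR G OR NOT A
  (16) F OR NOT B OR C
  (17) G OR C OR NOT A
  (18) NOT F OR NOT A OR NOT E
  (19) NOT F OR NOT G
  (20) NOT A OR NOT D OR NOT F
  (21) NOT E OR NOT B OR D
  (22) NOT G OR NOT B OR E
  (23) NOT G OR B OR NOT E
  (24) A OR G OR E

A ↦ true, B ↦ false, C ↦ true, D ↦ true, E ↦ false, F ↦ false, G ↦ true

Case D = true:
Unit clause (C) forces C = true.
Case E = false:
Unit clause (A) forces A = true.
Unit clause (NOT F) forces F = false.
Case G = true:
Unit clause (NOT B) forces B = false.
Every clause now holds.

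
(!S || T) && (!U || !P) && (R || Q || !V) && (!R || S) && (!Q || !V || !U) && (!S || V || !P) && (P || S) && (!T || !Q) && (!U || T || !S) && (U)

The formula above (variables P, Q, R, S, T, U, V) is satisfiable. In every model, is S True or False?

True

Suppose S = false.
The clause (!R) is unit, so R = false.
The clause (P) is unit, so P = true.
The clause (!U) is unit, so U = false.
But (U) is also a unit clause — contradiction.
So every satisfying assignment has S = True.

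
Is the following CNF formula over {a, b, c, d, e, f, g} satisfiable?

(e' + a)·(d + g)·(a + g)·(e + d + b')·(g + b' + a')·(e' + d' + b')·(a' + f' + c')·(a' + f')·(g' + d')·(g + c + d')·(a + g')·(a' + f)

Try e = 0.
Try d = 1.
(g') alone gives g = 0.
(a) alone gives a = 1.
(b') alone gives b = 0.
(f') alone gives f = 0.
That conflicts with the unit clause (f).
That branch fails; take d = 0 instead.
(g) alone gives g = 1.
(b') alone gives b = 0.
(a) alone gives a = 1.
(f') alone gives f = 0.
That conflicts with the unit clause (f).
Both values of d lead to a conflict.
That branch fails; take e = 1 instead.
(a) alone gives a = 1.
(f') alone gives f = 0.
That conflicts with the unit clause (f).
Both values of e lead to a conflict.
No assignment satisfies every clause.

No, unsatisfiable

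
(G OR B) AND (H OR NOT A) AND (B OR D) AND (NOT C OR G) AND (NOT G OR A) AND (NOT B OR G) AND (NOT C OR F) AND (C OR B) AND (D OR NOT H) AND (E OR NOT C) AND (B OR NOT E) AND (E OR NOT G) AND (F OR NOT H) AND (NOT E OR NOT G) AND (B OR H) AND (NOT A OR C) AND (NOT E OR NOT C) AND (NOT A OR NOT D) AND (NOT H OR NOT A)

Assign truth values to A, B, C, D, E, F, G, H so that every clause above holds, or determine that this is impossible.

UNSATISFIABLE

Branch on G: set G = true.
(A) alone gives A = true.
(H) alone gives H = true.
But (NOT H) is also a unit clause — contradiction.
Backtrack on G: now try G = false.
(B) alone gives B = true.
But (NOT B) is also a unit clause — contradiction.
Neither G = true nor G = false works.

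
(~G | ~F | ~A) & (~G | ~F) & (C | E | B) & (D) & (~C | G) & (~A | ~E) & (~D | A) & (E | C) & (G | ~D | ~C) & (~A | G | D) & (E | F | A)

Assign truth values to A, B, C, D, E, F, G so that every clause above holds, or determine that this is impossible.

(D) alone gives D = 1.
(A) alone gives A = 1.
(~E) alone gives E = 0.
(C) alone gives C = 1.
(G) alone gives G = 1.
(~F) alone gives F = 0.
Every clause is now satisfied; B is unconstrained.

A: 1,  B: 1,  C: 1,  D: 1,  E: 0,  F: 0,  G: 1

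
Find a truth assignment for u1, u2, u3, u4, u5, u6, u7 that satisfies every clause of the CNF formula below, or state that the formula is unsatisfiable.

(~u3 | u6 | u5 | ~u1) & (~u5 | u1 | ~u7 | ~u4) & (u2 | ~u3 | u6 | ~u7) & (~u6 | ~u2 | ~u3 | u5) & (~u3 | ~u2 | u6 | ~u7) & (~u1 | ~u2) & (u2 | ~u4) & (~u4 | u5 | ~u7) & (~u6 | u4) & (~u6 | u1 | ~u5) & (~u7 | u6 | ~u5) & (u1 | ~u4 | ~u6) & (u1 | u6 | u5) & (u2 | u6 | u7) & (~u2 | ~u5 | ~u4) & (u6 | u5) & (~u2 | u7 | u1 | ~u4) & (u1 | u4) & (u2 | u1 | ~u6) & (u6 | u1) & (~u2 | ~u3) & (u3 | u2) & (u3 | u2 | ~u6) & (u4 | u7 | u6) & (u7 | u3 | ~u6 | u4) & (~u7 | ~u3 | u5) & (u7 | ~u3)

UNSATISFIABLE

Try u1 = 0.
(u4) alone gives u4 = 1.
(u2) alone gives u2 = 1.
(~u6) alone gives u6 = 0.
Now (u6) is unsatisfied and unit — conflict.
So u1 must be the other value — set u1 = 1.
(~u2) alone gives u2 = 0.
(~u4) alone gives u4 = 0.
(~u6) alone gives u6 = 0.
(u7) alone gives u7 = 1.
(~u3) alone gives u3 = 0.
Now (u3) is unsatisfied and unit — conflict.
Both values of u1 lead to a conflict.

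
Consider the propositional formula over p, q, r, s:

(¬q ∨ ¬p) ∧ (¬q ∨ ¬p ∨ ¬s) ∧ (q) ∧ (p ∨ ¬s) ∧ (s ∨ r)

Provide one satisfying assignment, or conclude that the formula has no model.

p: False,  q: True,  r: True,  s: False

From the singleton clause (q), q = True.
From the singleton clause (¬p), p = False.
From the singleton clause (¬s), s = False.
From the singleton clause (r), r = True.
All clauses are satisfied.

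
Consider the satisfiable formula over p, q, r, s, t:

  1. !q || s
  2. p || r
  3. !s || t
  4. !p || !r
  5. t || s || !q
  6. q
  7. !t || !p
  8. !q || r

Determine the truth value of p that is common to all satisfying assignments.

Suppose p = true.
Unit clause (!r) forces r = false.
Unit clause (q) forces q = true.
That conflicts with the unit clause (!q).
So every satisfying assignment has p = False.

False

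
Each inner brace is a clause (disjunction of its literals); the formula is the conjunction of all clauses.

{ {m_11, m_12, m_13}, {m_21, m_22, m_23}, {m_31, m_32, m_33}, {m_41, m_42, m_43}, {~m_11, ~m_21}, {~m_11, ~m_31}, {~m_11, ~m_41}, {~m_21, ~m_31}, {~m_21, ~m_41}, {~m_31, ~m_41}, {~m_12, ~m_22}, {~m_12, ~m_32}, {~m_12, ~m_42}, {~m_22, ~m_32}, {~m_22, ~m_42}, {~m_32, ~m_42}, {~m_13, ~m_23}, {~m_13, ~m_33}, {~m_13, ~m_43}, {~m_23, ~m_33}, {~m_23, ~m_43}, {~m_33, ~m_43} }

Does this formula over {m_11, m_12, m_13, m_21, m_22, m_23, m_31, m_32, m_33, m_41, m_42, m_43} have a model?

Suppose m_11 = 0.
Suppose m_12 = 1.
Unit clause (~m_22) forces m_22 = 0.
Unit clause (~m_32) forces m_32 = 0.
Unit clause (~m_42) forces m_42 = 0.
Suppose m_21 = 1.
Unit clause (~m_31) forces m_31 = 0.
Unit clause (m_33) forces m_33 = 1.
Unit clause (~m_41) forces m_41 = 0.
Unit clause (m_43) forces m_43 = 1.
But (~m_43) is also a unit clause — contradiction.
That branch fails; take m_21 = 0 instead.
Unit clause (m_23) forces m_23 = 1.
Unit clause (~m_13) forces m_13 = 0.
Unit clause (~m_33) forces m_33 = 0.
Unit clause (m_31) forces m_31 = 1.
Unit clause (~m_41) forces m_41 = 0.
Unit clause (m_43) forces m_43 = 1.
But (~m_43) is also a unit clause — contradiction.
Neither m_21 = 1 nor m_21 = 0 works.
That branch fails; take m_12 = 0 instead.
Unit clause (m_13) forces m_13 = 1.
Unit clause (~m_23) forces m_23 = 0.
Unit clause (~m_33) forces m_33 = 0.
Unit clause (~m_43) forces m_43 = 0.
Suppose m_21 = 1.
Unit clause (~m_31) forces m_31 = 0.
Unit clause (m_32) forces m_32 = 1.
Unit clause (~m_41) forces m_41 = 0.
Unit clause (m_42) forces m_42 = 1.
But (~m_42) is also a unit clause — contradiction.
That branch fails; take m_21 = 0 instead.
Unit clause (m_22) forces m_22 = 1.
Unit clause (~m_32) forces m_32 = 0.
Unit clause (m_31) forces m_31 = 1.
Unit clause (~m_41) forces m_41 = 0.
Unit clause (m_42) forces m_42 = 1.
But (~m_42) is also a unit clause — contradiction.
Neither m_21 = 1 nor m_21 = 0 works.
Neither m_12 = 1 nor m_12 = 0 works.
That branch fails; take m_11 = 1 instead.
Unit clause (~m_21) forces m_21 = 0.
Unit clause (~m_31) forces m_31 = 0.
Unit clause (~m_41) forces m_41 = 0.
Suppose m_22 = 1.
Unit clause (~m_12) forces m_12 = 0.
Unit clause (~m_32) forces m_32 = 0.
Unit clause (m_33) forces m_33 = 1.
Unit clause (~m_42) forces m_42 = 0.
Unit clause (m_43) forces m_43 = 1.
But (~m_43) is also a unit clause — contradiction.
That branch fails; take m_22 = 0 instead.
Unit clause (m_23) forces m_23 = 1.
Unit clause (~m_13) forces m_13 = 0.
Unit clause (~m_33) forces m_33 = 0.
Unit clause (m_32) forces m_32 = 1.
Unit clause (~m_12) forces m_12 = 0.
Unit clause (~m_42) forces m_42 = 0.
Unit clause (m_43) forces m_43 = 1.
But (~m_43) is also a unit clause — contradiction.
Neither m_22 = 1 nor m_22 = 0 works.
Neither m_11 = 1 nor m_11 = 0 works.
No assignment satisfies every clause.

Unsatisfiable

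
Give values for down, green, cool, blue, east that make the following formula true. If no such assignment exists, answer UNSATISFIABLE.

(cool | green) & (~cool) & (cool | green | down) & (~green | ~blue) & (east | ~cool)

(~cool) alone gives cool = 0.
(green) alone gives green = 1.
(~blue) alone gives blue = 0.
No clause remains; down, east are free.

down=0; green=1; cool=0; blue=0; east=0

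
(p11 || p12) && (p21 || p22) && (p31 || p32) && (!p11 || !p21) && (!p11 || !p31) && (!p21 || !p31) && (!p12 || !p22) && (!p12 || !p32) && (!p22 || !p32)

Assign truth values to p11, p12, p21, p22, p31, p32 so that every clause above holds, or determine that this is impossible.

UNSATISFIABLE

Try p11 = true.
(!p21) alone gives p21 = false.
(p22) alone gives p22 = true.
(!p31) alone gives p31 = false.
(p32) alone gives p32 = true.
Now (!p32) is unsatisfied and unit — conflict.
Backtrack on p11: now try p11 = false.
(p12) alone gives p12 = true.
(!p22) alone gives p22 = false.
(p21) alone gives p21 = true.
(!p31) alone gives p31 = false.
(p32) alone gives p32 = true.
Now (!p32) is unsatisfied and unit — conflict.
Neither p11 = true nor p11 = false works.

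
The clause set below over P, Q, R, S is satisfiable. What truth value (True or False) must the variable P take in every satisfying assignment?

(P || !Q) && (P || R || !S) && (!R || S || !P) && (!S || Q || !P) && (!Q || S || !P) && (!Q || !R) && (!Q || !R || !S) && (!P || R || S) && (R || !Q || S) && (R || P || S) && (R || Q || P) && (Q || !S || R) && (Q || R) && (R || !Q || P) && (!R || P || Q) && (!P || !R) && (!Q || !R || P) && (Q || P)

Suppose P = false.
The clause (!Q) is unit, so Q = false.
But (Q) is also a unit clause — contradiction.
So every satisfying assignment has P = True.

True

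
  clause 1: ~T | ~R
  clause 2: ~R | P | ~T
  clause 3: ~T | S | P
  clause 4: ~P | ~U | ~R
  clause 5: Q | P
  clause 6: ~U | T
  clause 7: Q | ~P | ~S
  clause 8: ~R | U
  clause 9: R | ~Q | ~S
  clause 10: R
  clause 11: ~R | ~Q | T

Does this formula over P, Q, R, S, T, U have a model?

The clause (R) is unit, so R = 1.
The clause (~T) is unit, so T = 0.
The clause (~U) is unit, so U = 0.
That conflicts with the unit clause (U).
No assignment satisfies every clause.

No, unsatisfiable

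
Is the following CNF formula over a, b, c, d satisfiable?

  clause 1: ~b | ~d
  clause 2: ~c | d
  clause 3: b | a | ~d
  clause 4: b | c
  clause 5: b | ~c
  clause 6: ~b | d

No, unsatisfiable

Branch on b: set b = 0.
Unit clause (c) forces c = 1.
That conflicts with the unit clause (~c).
Backtrack on b: now try b = 1.
Unit clause (~d) forces d = 0.
That conflicts with the unit clause (d).
Neither b = 1 nor b = 0 works.
No assignment satisfies every clause.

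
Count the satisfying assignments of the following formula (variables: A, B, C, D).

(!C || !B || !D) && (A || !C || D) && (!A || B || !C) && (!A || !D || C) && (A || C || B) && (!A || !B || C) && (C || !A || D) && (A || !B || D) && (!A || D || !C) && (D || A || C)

There are 2^4 = 16 truth assignments over (A, B, C, D).
Check each against the 10 clauses (columns in the order A, B, C, D):
  F F F F  ✗ fails (A || C || B)
  F F F T  ✗ fails (A || C || B)
  F F T F  ✗ fails (A || !C || D)
  F F T T  ✓ satisfies all
  F T F F  ✗ fails (A || !B || D)
  F T F T  ✓ satisfies all
  F T T F  ✗ fails (A || !C || D)
  F T T T  ✗ fails (!C || !B || !D)
  T F F F  ✗ fails (C || !A || D)
  T F F T  ✗ fails (!A || !D || C)
  T F T F  ✗ fails (!A || B || !C)
  T F T T  ✗ fails (!A || B || !C)
  T T F F  ✗ fails (!A || !B || C)
  T T F T  ✗ fails (!A || !D || C)
  T T T F  ✗ fails (!A || D || !C)
  T T T T  ✗ fails (!C || !B || !D)
2 of the 16 rows are models.

2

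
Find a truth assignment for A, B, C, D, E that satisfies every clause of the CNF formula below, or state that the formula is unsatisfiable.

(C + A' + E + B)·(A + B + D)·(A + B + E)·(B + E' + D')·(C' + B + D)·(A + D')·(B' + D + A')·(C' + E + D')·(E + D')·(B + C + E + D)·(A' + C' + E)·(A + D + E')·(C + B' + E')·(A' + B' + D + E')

A: 1; B: 0; C: 0; D: 0; E: 1

Try A = 1.
Try B = 0.
Try C = 0.
Unit clause (E) forces E = 1.
Unit clause (D') forces D = 0.
Every clause now holds.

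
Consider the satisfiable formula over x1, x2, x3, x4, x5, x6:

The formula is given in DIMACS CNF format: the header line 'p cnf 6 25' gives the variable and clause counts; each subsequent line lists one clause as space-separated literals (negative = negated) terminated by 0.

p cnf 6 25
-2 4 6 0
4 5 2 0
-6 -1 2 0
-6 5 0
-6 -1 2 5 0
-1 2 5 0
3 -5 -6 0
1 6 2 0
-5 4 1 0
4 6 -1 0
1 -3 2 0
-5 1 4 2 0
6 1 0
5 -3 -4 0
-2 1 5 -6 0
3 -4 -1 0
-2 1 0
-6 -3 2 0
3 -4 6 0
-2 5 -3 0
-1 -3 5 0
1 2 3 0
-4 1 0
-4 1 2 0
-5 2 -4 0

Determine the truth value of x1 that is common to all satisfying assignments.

Suppose x1 = False.
From the singleton clause (x6), x6 = True.
From the singleton clause (x5), x5 = True.
From the singleton clause (x3), x3 = True.
From the singleton clause (x4), x4 = True.
But (¬x4) is also a unit clause — contradiction.
So every satisfying assignment has x1 = True.

True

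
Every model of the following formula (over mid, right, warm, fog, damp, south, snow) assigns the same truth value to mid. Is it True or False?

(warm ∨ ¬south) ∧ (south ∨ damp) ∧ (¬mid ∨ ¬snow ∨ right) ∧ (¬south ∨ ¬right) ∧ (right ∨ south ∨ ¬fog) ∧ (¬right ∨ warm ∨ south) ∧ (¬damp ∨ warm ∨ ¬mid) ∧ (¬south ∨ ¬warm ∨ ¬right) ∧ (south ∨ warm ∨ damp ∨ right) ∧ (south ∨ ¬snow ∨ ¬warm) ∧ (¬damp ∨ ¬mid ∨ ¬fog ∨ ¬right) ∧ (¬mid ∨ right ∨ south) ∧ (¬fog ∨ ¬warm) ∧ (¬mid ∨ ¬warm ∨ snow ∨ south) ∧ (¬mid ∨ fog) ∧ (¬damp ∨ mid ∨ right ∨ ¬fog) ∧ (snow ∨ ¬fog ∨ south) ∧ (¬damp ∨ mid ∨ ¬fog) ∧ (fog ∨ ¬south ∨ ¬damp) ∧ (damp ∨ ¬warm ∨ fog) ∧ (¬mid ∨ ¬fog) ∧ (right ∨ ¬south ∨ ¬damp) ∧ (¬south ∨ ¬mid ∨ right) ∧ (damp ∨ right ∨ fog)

Suppose mid = True.
(fog) alone gives fog = True.
Now (¬fog) is unsatisfied and unit — conflict.
So every satisfying assignment has mid = False.

False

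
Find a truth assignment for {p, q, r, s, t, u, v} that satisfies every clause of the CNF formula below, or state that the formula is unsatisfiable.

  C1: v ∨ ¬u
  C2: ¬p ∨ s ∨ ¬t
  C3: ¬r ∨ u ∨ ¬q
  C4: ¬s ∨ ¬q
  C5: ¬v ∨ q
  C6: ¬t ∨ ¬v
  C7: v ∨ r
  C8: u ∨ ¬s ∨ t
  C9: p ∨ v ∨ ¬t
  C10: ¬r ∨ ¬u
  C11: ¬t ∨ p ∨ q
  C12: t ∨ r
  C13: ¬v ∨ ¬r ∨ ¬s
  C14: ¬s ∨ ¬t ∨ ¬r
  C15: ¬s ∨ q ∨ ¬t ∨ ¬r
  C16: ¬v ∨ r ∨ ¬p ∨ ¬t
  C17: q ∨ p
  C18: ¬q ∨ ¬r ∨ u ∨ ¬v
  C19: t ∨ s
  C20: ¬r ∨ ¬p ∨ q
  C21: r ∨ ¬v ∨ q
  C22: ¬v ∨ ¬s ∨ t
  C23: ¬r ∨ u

Case v = True:
The clause (q) is unit, so q = True.
The clause (¬s) is unit, so s = False.
The clause (¬t) is unit, so t = False.
Now (t) is unsatisfied and unit — conflict.
Undo v and try v = False.
The clause (¬u) is unit, so u = False.
The clause (r) is unit, so r = True.
Now (¬r) is unsatisfied and unit — conflict.
Neither v = True nor v = False works.

UNSATISFIABLE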